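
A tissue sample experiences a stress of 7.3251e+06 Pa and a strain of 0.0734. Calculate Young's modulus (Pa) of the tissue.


E = stress / strain
E = 7.3251e+06 / 0.0734
E = 9.9797e+07


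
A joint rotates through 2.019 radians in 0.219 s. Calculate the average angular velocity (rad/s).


omega = delta_theta / delta_t
omega = 2.019 / 0.219
omega = 9.2192


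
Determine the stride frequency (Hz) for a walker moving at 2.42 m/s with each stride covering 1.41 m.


f = v / stride_length
f = 2.42 / 1.41
f = 1.7163


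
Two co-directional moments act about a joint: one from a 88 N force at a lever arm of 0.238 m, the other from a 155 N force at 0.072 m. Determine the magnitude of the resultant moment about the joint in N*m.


M = F1 * d1 + F2 * d2
M = 88 * 0.238 + 155 * 0.072
M = 20.9440 + 11.1600
M = 32.1040


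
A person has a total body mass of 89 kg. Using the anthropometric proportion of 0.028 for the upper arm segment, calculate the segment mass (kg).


m_segment = body_mass * fraction
m_segment = 89 * 0.028
m_segment = 2.4920


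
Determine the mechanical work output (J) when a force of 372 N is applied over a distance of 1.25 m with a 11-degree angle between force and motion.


W = F * d * cos(theta)
theta = 11 deg = 0.1920 rad
cos(theta) = 0.9816
W = 372 * 1.25 * 0.9816
W = 456.4566


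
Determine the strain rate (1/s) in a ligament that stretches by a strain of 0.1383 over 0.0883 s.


strain_rate = delta_strain / delta_t
strain_rate = 0.1383 / 0.0883
strain_rate = 1.5663


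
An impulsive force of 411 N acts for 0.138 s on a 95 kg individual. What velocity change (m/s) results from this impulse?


J = F * dt = 411 * 0.138 = 56.7180 N*s
delta_v = J / m
delta_v = 56.7180 / 95
delta_v = 0.5970


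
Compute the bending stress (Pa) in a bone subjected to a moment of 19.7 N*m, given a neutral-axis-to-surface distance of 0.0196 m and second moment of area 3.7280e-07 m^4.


sigma = M * c / I
sigma = 19.7 * 0.0196 / 3.7280e-07
M * c = 0.3861
sigma = 1.0357e+06


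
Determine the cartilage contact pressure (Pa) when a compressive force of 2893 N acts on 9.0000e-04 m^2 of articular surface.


P = F / A
P = 2893 / 9.0000e-04
P = 3.2144e+06


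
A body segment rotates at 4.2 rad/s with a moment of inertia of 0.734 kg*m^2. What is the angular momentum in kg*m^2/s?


L = I * omega
L = 0.734 * 4.2
L = 3.0828


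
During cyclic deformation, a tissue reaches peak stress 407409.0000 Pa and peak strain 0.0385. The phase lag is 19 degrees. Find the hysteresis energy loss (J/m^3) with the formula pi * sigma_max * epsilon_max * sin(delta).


E_loss = pi * sigma_max * epsilon_max * sin(delta)
delta = 19 deg = 0.3316 rad
sin(delta) = 0.3256
E_loss = pi * 407409.0000 * 0.0385 * 0.3256
E_loss = 16042.9097


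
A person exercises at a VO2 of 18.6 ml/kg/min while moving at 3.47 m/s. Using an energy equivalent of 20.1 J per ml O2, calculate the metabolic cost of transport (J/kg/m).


Power per kg = VO2 * 20.1 / 60
Power per kg = 18.6 * 20.1 / 60 = 6.2310 W/kg
Cost = power_per_kg / speed
Cost = 6.2310 / 3.47
Cost = 1.7957


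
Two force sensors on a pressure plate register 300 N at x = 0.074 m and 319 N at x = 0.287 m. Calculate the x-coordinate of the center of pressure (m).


COP_x = (F1*x1 + F2*x2) / (F1 + F2)
COP_x = (300*0.074 + 319*0.287) / (300 + 319)
Numerator = 113.7530
Denominator = 619
COP_x = 0.1838


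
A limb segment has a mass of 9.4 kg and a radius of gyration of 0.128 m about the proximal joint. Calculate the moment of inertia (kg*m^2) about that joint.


I = m * k^2
I = 9.4 * 0.128^2
k^2 = 0.0164
I = 0.1540


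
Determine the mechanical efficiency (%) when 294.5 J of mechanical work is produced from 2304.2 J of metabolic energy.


eta = (W_mech / E_meta) * 100
eta = (294.5 / 2304.2) * 100
ratio = 0.1278
eta = 12.7810


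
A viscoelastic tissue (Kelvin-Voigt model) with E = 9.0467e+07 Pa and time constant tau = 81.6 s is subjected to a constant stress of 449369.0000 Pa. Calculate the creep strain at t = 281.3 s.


epsilon(t) = (sigma/E) * (1 - exp(-t/tau))
sigma/E = 449369.0000 / 9.0467e+07 = 0.0050
exp(-t/tau) = exp(-281.3 / 81.6) = 0.0318
epsilon = 0.0050 * (1 - 0.0318)
epsilon = 0.0048


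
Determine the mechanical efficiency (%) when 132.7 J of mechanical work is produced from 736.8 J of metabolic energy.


eta = (W_mech / E_meta) * 100
eta = (132.7 / 736.8) * 100
ratio = 0.1801
eta = 18.0103


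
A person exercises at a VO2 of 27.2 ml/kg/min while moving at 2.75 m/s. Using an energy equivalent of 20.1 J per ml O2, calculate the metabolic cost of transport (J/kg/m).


Power per kg = VO2 * 20.1 / 60
Power per kg = 27.2 * 20.1 / 60 = 9.1120 W/kg
Cost = power_per_kg / speed
Cost = 9.1120 / 2.75
Cost = 3.3135


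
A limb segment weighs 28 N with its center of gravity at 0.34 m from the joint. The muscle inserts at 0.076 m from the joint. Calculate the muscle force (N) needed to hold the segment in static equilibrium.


F_muscle = W * d_load / d_muscle
F_muscle = 28 * 0.34 / 0.076
Numerator = 9.5200
F_muscle = 125.2632


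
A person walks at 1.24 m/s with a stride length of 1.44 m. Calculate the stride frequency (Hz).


f = v / stride_length
f = 1.24 / 1.44
f = 0.8611


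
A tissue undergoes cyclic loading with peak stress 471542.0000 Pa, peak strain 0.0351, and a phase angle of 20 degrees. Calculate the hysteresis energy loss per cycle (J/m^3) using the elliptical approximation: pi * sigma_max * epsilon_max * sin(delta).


E_loss = pi * sigma_max * epsilon_max * sin(delta)
delta = 20 deg = 0.3491 rad
sin(delta) = 0.3420
E_loss = pi * 471542.0000 * 0.0351 * 0.3420
E_loss = 17783.9838


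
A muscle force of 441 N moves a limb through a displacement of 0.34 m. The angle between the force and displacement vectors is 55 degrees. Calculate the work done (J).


W = F * d * cos(theta)
theta = 55 deg = 0.9599 rad
cos(theta) = 0.5736
W = 441 * 0.34 * 0.5736
W = 86.0021


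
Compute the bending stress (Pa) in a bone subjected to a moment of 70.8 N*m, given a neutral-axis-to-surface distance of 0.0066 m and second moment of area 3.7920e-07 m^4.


sigma = M * c / I
sigma = 70.8 * 0.0066 / 3.7920e-07
M * c = 0.4673
sigma = 1.2323e+06


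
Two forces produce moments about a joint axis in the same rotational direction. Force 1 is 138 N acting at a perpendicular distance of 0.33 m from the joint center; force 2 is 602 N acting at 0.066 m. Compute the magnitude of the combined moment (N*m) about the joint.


M = F1 * d1 + F2 * d2
M = 138 * 0.33 + 602 * 0.066
M = 45.5400 + 39.7320
M = 85.2720


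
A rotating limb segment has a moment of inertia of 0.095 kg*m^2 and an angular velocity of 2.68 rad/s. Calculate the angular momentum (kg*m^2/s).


L = I * omega
L = 0.095 * 2.68
L = 0.2546


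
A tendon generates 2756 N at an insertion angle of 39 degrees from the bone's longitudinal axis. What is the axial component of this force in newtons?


F_eff = F_tendon * cos(theta)
theta = 39 deg = 0.6807 rad
cos(theta) = 0.7771
F_eff = 2756 * 0.7771
F_eff = 2141.8143


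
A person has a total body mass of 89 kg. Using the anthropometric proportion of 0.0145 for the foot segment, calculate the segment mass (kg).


m_segment = body_mass * fraction
m_segment = 89 * 0.0145
m_segment = 1.2905


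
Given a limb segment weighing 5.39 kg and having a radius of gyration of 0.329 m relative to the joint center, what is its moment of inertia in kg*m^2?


I = m * k^2
I = 5.39 * 0.329^2
k^2 = 0.1082
I = 0.5834


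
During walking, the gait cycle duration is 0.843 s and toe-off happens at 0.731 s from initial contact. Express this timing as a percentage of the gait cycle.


pct = (event_time / cycle_time) * 100
pct = (0.731 / 0.843) * 100
ratio = 0.8671
pct = 86.7141


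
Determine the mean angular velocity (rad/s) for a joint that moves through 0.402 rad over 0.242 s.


omega = delta_theta / delta_t
omega = 0.402 / 0.242
omega = 1.6612


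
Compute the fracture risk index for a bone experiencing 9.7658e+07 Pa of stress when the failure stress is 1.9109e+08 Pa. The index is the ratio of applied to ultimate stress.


FRI = applied / ultimate
FRI = 9.7658e+07 / 1.9109e+08
FRI = 0.5111


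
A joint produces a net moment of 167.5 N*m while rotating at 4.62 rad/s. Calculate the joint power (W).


P = M * omega
P = 167.5 * 4.62
P = 773.8500


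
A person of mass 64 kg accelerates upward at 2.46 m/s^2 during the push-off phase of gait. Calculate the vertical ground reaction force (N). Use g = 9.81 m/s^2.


GRF = m * (g + a)
GRF = 64 * (9.81 + 2.46)
GRF = 64 * 12.2700
GRF = 785.2800


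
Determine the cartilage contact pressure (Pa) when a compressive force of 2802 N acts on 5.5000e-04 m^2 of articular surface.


P = F / A
P = 2802 / 5.5000e-04
P = 5.0945e+06


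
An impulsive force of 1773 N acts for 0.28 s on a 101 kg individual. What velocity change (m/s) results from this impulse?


J = F * dt = 1773 * 0.28 = 496.4400 N*s
delta_v = J / m
delta_v = 496.4400 / 101
delta_v = 4.9152


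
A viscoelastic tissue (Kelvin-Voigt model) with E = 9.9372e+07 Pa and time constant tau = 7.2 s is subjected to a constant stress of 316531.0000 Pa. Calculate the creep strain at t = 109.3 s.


epsilon(t) = (sigma/E) * (1 - exp(-t/tau))
sigma/E = 316531.0000 / 9.9372e+07 = 0.0032
exp(-t/tau) = exp(-109.3 / 7.2) = 2.5537e-07
epsilon = 0.0032 * (1 - 2.5537e-07)
epsilon = 0.0032


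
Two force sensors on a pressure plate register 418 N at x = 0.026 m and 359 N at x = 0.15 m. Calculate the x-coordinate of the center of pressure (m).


COP_x = (F1*x1 + F2*x2) / (F1 + F2)
COP_x = (418*0.026 + 359*0.15) / (418 + 359)
Numerator = 64.7180
Denominator = 777
COP_x = 0.0833


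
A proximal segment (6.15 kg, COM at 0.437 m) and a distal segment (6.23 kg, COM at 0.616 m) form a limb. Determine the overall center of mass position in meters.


COM = (m1*x1 + m2*x2) / (m1 + m2)
COM = (6.15*0.437 + 6.23*0.616) / (6.15 + 6.23)
Numerator = 6.5252
Denominator = 12.3800
COM = 0.5271


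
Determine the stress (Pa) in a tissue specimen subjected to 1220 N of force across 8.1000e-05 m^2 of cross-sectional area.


stress = F / A
stress = 1220 / 8.1000e-05
stress = 1.5062e+07


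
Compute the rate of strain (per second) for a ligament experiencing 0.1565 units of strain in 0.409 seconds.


strain_rate = delta_strain / delta_t
strain_rate = 0.1565 / 0.409
strain_rate = 0.3826


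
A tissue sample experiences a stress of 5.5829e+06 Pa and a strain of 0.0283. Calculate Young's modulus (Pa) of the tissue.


E = stress / strain
E = 5.5829e+06 / 0.0283
E = 1.9728e+08


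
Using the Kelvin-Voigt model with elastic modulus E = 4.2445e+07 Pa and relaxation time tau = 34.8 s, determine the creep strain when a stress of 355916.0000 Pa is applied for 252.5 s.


epsilon(t) = (sigma/E) * (1 - exp(-t/tau))
sigma/E = 355916.0000 / 4.2445e+07 = 0.0084
exp(-t/tau) = exp(-252.5 / 34.8) = 7.0610e-04
epsilon = 0.0084 * (1 - 7.0610e-04)
epsilon = 0.0084


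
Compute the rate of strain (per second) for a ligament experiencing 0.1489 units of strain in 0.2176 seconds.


strain_rate = delta_strain / delta_t
strain_rate = 0.1489 / 0.2176
strain_rate = 0.6843


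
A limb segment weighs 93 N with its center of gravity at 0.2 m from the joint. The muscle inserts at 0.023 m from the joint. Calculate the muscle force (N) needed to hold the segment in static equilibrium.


F_muscle = W * d_load / d_muscle
F_muscle = 93 * 0.2 / 0.023
Numerator = 18.6000
F_muscle = 808.6957


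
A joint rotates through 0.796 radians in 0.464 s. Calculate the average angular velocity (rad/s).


omega = delta_theta / delta_t
omega = 0.796 / 0.464
omega = 1.7155


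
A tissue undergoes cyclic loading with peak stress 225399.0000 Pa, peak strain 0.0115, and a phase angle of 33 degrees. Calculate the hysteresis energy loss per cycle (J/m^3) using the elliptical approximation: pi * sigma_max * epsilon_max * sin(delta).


E_loss = pi * sigma_max * epsilon_max * sin(delta)
delta = 33 deg = 0.5760 rad
sin(delta) = 0.5446
E_loss = pi * 225399.0000 * 0.0115 * 0.5446
E_loss = 4435.1515


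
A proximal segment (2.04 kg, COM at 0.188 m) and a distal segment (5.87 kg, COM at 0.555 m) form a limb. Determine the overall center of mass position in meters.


COM = (m1*x1 + m2*x2) / (m1 + m2)
COM = (2.04*0.188 + 5.87*0.555) / (2.04 + 5.87)
Numerator = 3.6414
Denominator = 7.9100
COM = 0.4604


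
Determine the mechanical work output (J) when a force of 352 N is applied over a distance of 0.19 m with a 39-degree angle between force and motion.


W = F * d * cos(theta)
theta = 39 deg = 0.6807 rad
cos(theta) = 0.7771
W = 352 * 0.19 * 0.7771
W = 51.9755


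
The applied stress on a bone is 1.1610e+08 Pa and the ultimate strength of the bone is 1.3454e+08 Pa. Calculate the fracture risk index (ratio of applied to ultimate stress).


FRI = applied / ultimate
FRI = 1.1610e+08 / 1.3454e+08
FRI = 0.8629


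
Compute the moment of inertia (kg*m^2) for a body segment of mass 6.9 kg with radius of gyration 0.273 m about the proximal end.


I = m * k^2
I = 6.9 * 0.273^2
k^2 = 0.0745
I = 0.5143


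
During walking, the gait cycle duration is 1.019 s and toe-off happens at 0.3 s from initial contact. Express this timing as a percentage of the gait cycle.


pct = (event_time / cycle_time) * 100
pct = (0.3 / 1.019) * 100
ratio = 0.2944
pct = 29.4406


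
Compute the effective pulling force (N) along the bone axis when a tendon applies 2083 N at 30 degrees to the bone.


F_eff = F_tendon * cos(theta)
theta = 30 deg = 0.5236 rad
cos(theta) = 0.8660
F_eff = 2083 * 0.8660
F_eff = 1803.9309


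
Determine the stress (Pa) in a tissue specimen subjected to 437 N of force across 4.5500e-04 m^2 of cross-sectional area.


stress = F / A
stress = 437 / 4.5500e-04
stress = 960439.5604


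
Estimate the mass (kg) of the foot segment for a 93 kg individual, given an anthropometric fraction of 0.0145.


m_segment = body_mass * fraction
m_segment = 93 * 0.0145
m_segment = 1.3485


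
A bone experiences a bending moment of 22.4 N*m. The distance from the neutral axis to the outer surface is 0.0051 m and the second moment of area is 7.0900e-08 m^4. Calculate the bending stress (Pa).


sigma = M * c / I
sigma = 22.4 * 0.0051 / 7.0900e-08
M * c = 0.1142
sigma = 1.6113e+06


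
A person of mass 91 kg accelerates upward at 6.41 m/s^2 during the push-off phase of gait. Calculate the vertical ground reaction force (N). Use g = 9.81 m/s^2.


GRF = m * (g + a)
GRF = 91 * (9.81 + 6.41)
GRF = 91 * 16.2200
GRF = 1476.0200


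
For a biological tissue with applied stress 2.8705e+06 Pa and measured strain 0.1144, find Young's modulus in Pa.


E = stress / strain
E = 2.8705e+06 / 0.1144
E = 2.5092e+07


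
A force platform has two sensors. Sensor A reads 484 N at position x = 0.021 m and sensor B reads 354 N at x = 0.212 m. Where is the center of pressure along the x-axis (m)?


COP_x = (F1*x1 + F2*x2) / (F1 + F2)
COP_x = (484*0.021 + 354*0.212) / (484 + 354)
Numerator = 85.2120
Denominator = 838
COP_x = 0.1017


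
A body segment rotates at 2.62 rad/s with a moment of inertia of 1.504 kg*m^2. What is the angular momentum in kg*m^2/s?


L = I * omega
L = 1.504 * 2.62
L = 3.9405


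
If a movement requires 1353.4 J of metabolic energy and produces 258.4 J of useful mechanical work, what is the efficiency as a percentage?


eta = (W_mech / E_meta) * 100
eta = (258.4 / 1353.4) * 100
ratio = 0.1909
eta = 19.0927


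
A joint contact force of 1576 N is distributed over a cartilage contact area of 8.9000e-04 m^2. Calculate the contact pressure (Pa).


P = F / A
P = 1576 / 8.9000e-04
P = 1.7708e+06


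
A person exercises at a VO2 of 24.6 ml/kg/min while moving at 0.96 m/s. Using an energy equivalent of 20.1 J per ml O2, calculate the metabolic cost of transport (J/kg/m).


Power per kg = VO2 * 20.1 / 60
Power per kg = 24.6 * 20.1 / 60 = 8.2410 W/kg
Cost = power_per_kg / speed
Cost = 8.2410 / 0.96
Cost = 8.5844


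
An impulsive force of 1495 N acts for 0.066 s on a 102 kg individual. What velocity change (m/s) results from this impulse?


J = F * dt = 1495 * 0.066 = 98.6700 N*s
delta_v = J / m
delta_v = 98.6700 / 102
delta_v = 0.9674


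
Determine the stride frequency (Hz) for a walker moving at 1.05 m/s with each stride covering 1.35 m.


f = v / stride_length
f = 1.05 / 1.35
f = 0.7778


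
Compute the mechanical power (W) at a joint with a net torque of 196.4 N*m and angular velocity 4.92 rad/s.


P = M * omega
P = 196.4 * 4.92
P = 966.2880


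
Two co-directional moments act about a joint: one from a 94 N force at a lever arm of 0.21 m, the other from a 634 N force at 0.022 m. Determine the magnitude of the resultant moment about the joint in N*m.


M = F1 * d1 + F2 * d2
M = 94 * 0.21 + 634 * 0.022
M = 19.7400 + 13.9480
M = 33.6880


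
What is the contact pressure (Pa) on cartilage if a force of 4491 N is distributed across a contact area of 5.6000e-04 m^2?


P = F / A
P = 4491 / 5.6000e-04
P = 8.0196e+06


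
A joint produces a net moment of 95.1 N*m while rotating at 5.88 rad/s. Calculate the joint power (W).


P = M * omega
P = 95.1 * 5.88
P = 559.1880


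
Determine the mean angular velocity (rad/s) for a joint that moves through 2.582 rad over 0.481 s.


omega = delta_theta / delta_t
omega = 2.582 / 0.481
omega = 5.3680


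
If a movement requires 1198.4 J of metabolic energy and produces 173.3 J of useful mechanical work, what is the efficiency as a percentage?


eta = (W_mech / E_meta) * 100
eta = (173.3 / 1198.4) * 100
ratio = 0.1446
eta = 14.4609


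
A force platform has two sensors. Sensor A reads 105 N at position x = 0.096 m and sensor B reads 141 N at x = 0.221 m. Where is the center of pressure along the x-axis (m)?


COP_x = (F1*x1 + F2*x2) / (F1 + F2)
COP_x = (105*0.096 + 141*0.221) / (105 + 141)
Numerator = 41.2410
Denominator = 246
COP_x = 0.1676


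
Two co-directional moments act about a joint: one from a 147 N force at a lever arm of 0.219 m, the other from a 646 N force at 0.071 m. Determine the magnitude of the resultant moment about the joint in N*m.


M = F1 * d1 + F2 * d2
M = 147 * 0.219 + 646 * 0.071
M = 32.1930 + 45.8660
M = 78.0590


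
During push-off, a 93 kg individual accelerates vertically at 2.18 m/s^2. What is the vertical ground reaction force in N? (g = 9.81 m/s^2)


GRF = m * (g + a)
GRF = 93 * (9.81 + 2.18)
GRF = 93 * 11.9900
GRF = 1115.0700


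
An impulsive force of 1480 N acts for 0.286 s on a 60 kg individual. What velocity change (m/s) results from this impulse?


J = F * dt = 1480 * 0.286 = 423.2800 N*s
delta_v = J / m
delta_v = 423.2800 / 60
delta_v = 7.0547


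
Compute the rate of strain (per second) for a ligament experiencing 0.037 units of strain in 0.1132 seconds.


strain_rate = delta_strain / delta_t
strain_rate = 0.037 / 0.1132
strain_rate = 0.3269


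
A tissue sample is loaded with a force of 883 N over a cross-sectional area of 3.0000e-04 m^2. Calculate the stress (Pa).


stress = F / A
stress = 883 / 3.0000e-04
stress = 2.9433e+06


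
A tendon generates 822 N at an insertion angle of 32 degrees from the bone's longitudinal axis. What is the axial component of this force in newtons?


F_eff = F_tendon * cos(theta)
theta = 32 deg = 0.5585 rad
cos(theta) = 0.8480
F_eff = 822 * 0.8480
F_eff = 697.0955


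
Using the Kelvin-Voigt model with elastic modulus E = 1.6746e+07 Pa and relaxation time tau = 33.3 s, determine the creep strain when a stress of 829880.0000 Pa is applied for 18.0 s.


epsilon(t) = (sigma/E) * (1 - exp(-t/tau))
sigma/E = 829880.0000 / 1.6746e+07 = 0.0496
exp(-t/tau) = exp(-18.0 / 33.3) = 0.5824
epsilon = 0.0496 * (1 - 0.5824)
epsilon = 0.0207


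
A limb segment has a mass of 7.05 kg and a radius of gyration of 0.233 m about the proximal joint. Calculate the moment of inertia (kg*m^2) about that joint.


I = m * k^2
I = 7.05 * 0.233^2
k^2 = 0.0543
I = 0.3827


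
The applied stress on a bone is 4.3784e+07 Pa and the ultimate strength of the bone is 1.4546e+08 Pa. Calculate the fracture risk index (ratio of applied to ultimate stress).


FRI = applied / ultimate
FRI = 4.3784e+07 / 1.4546e+08
FRI = 0.3010


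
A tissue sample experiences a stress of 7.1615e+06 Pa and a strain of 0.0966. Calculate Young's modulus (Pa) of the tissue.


E = stress / strain
E = 7.1615e+06 / 0.0966
E = 7.4136e+07


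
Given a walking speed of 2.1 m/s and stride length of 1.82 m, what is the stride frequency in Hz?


f = v / stride_length
f = 2.1 / 1.82
f = 1.1538


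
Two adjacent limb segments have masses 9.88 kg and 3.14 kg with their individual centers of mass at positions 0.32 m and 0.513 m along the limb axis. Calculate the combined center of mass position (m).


COM = (m1*x1 + m2*x2) / (m1 + m2)
COM = (9.88*0.32 + 3.14*0.513) / (9.88 + 3.14)
Numerator = 4.7724
Denominator = 13.0200
COM = 0.3665


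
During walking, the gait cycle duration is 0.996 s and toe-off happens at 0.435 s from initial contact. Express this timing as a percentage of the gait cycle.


pct = (event_time / cycle_time) * 100
pct = (0.435 / 0.996) * 100
ratio = 0.4367
pct = 43.6747


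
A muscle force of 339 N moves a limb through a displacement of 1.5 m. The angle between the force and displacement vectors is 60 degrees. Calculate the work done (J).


W = F * d * cos(theta)
theta = 60 deg = 1.0472 rad
cos(theta) = 0.5000
W = 339 * 1.5 * 0.5000
W = 254.2500


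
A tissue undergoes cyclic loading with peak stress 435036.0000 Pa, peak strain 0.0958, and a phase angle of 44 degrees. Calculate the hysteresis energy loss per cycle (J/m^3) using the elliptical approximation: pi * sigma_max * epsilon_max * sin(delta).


E_loss = pi * sigma_max * epsilon_max * sin(delta)
delta = 44 deg = 0.7679 rad
sin(delta) = 0.6947
E_loss = pi * 435036.0000 * 0.0958 * 0.6947
E_loss = 90951.9159


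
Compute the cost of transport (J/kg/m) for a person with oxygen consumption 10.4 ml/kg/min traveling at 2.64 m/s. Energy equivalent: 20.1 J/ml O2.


Power per kg = VO2 * 20.1 / 60
Power per kg = 10.4 * 20.1 / 60 = 3.4840 W/kg
Cost = power_per_kg / speed
Cost = 3.4840 / 2.64
Cost = 1.3197


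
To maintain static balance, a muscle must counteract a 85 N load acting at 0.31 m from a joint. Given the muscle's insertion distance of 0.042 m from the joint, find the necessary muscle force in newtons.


F_muscle = W * d_load / d_muscle
F_muscle = 85 * 0.31 / 0.042
Numerator = 26.3500
F_muscle = 627.3810


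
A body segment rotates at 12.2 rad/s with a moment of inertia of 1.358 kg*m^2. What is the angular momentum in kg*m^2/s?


L = I * omega
L = 1.358 * 12.2
L = 16.5676


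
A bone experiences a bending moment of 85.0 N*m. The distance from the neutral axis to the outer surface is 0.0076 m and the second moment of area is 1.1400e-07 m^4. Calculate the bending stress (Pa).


sigma = M * c / I
sigma = 85.0 * 0.0076 / 1.1400e-07
M * c = 0.6460
sigma = 5.6667e+06


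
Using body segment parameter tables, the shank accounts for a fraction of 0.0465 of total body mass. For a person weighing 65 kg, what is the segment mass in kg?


m_segment = body_mass * fraction
m_segment = 65 * 0.0465
m_segment = 3.0225


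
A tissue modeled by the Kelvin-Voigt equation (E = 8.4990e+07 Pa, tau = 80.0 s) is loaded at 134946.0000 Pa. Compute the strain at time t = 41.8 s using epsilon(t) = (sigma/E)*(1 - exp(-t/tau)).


epsilon(t) = (sigma/E) * (1 - exp(-t/tau))
sigma/E = 134946.0000 / 8.4990e+07 = 0.0016
exp(-t/tau) = exp(-41.8 / 80.0) = 0.5930
epsilon = 0.0016 * (1 - 0.5930)
epsilon = 6.4617e-04


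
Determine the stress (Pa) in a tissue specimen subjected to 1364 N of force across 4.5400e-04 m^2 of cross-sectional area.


stress = F / A
stress = 1364 / 4.5400e-04
stress = 3.0044e+06


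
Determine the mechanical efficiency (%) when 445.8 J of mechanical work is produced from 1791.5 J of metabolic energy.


eta = (W_mech / E_meta) * 100
eta = (445.8 / 1791.5) * 100
ratio = 0.2488
eta = 24.8842


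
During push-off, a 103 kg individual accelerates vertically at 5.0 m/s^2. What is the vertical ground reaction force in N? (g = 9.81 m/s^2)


GRF = m * (g + a)
GRF = 103 * (9.81 + 5.0)
GRF = 103 * 14.8100
GRF = 1525.4300


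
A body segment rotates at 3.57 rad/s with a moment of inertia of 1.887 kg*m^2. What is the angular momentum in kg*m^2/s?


L = I * omega
L = 1.887 * 3.57
L = 6.7366


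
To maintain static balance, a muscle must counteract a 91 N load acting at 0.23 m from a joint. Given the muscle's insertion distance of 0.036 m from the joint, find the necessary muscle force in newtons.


F_muscle = W * d_load / d_muscle
F_muscle = 91 * 0.23 / 0.036
Numerator = 20.9300
F_muscle = 581.3889


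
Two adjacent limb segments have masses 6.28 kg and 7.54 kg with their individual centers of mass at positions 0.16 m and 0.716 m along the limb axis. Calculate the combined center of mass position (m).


COM = (m1*x1 + m2*x2) / (m1 + m2)
COM = (6.28*0.16 + 7.54*0.716) / (6.28 + 7.54)
Numerator = 6.4034
Denominator = 13.8200
COM = 0.4633


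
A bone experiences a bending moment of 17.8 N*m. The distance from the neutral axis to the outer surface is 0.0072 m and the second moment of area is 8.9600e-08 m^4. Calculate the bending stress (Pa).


sigma = M * c / I
sigma = 17.8 * 0.0072 / 8.9600e-08
M * c = 0.1282
sigma = 1.4304e+06


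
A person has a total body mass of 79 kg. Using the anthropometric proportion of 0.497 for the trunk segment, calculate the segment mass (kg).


m_segment = body_mass * fraction
m_segment = 79 * 0.497
m_segment = 39.2630


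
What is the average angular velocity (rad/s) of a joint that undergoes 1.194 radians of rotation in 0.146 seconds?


omega = delta_theta / delta_t
omega = 1.194 / 0.146
omega = 8.1781


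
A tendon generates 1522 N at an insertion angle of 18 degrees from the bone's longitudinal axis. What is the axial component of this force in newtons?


F_eff = F_tendon * cos(theta)
theta = 18 deg = 0.3142 rad
cos(theta) = 0.9511
F_eff = 1522 * 0.9511
F_eff = 1447.5080


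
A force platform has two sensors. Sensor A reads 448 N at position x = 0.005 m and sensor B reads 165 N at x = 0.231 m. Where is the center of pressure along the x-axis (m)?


COP_x = (F1*x1 + F2*x2) / (F1 + F2)
COP_x = (448*0.005 + 165*0.231) / (448 + 165)
Numerator = 40.3550
Denominator = 613
COP_x = 0.0658


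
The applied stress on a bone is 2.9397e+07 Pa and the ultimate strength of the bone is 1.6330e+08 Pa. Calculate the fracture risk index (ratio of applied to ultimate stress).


FRI = applied / ultimate
FRI = 2.9397e+07 / 1.6330e+08
FRI = 0.1800


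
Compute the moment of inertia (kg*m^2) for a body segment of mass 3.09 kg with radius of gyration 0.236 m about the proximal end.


I = m * k^2
I = 3.09 * 0.236^2
k^2 = 0.0557
I = 0.1721


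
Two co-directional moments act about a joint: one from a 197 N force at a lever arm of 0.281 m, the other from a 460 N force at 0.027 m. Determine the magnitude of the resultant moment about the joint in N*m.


M = F1 * d1 + F2 * d2
M = 197 * 0.281 + 460 * 0.027
M = 55.3570 + 12.4200
M = 67.7770


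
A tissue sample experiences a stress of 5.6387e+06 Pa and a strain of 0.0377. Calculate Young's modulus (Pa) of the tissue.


E = stress / strain
E = 5.6387e+06 / 0.0377
E = 1.4957e+08


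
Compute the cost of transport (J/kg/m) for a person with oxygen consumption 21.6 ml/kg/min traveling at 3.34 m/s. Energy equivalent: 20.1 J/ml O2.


Power per kg = VO2 * 20.1 / 60
Power per kg = 21.6 * 20.1 / 60 = 7.2360 W/kg
Cost = power_per_kg / speed
Cost = 7.2360 / 3.34
Cost = 2.1665


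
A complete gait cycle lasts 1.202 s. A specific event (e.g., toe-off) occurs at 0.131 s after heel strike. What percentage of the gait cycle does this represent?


pct = (event_time / cycle_time) * 100
pct = (0.131 / 1.202) * 100
ratio = 0.1090
pct = 10.8985


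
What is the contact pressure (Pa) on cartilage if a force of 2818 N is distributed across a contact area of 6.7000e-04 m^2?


P = F / A
P = 2818 / 6.7000e-04
P = 4.2060e+06


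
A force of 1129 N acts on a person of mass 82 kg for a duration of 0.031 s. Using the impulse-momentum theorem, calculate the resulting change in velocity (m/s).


J = F * dt = 1129 * 0.031 = 34.9990 N*s
delta_v = J / m
delta_v = 34.9990 / 82
delta_v = 0.4268


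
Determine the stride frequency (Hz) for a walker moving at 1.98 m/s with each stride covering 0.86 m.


f = v / stride_length
f = 1.98 / 0.86
f = 2.3023


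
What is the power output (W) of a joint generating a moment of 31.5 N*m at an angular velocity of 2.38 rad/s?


P = M * omega
P = 31.5 * 2.38
P = 74.9700


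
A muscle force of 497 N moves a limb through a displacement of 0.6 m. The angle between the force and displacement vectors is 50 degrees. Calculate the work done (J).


W = F * d * cos(theta)
theta = 50 deg = 0.8727 rad
cos(theta) = 0.6428
W = 497 * 0.6 * 0.6428
W = 191.6793


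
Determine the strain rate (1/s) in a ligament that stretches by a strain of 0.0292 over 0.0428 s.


strain_rate = delta_strain / delta_t
strain_rate = 0.0292 / 0.0428
strain_rate = 0.6822


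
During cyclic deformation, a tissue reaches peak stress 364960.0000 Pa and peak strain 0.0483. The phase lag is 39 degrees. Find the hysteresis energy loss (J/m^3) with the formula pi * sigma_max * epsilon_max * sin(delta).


E_loss = pi * sigma_max * epsilon_max * sin(delta)
delta = 39 deg = 0.6807 rad
sin(delta) = 0.6293
E_loss = pi * 364960.0000 * 0.0483 * 0.6293
E_loss = 34850.9062


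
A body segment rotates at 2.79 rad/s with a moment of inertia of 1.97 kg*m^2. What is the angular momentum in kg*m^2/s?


L = I * omega
L = 1.97 * 2.79
L = 5.4963


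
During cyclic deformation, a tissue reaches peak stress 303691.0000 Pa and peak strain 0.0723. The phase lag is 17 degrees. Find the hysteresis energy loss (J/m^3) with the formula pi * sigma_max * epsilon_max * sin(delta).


E_loss = pi * sigma_max * epsilon_max * sin(delta)
delta = 17 deg = 0.2967 rad
sin(delta) = 0.2924
E_loss = pi * 303691.0000 * 0.0723 * 0.2924
E_loss = 20167.6563


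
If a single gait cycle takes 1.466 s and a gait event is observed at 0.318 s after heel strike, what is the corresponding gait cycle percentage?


pct = (event_time / cycle_time) * 100
pct = (0.318 / 1.466) * 100
ratio = 0.2169
pct = 21.6917


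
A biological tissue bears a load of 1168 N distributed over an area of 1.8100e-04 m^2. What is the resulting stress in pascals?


stress = F / A
stress = 1168 / 1.8100e-04
stress = 6.4530e+06


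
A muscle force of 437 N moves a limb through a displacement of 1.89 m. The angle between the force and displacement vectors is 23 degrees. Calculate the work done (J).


W = F * d * cos(theta)
theta = 23 deg = 0.4014 rad
cos(theta) = 0.9205
W = 437 * 1.89 * 0.9205
W = 760.2726


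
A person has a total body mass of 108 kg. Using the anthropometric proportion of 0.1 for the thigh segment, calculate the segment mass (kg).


m_segment = body_mass * fraction
m_segment = 108 * 0.1
m_segment = 10.8000


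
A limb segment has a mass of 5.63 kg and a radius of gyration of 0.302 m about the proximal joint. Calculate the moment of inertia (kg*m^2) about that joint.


I = m * k^2
I = 5.63 * 0.302^2
k^2 = 0.0912
I = 0.5135


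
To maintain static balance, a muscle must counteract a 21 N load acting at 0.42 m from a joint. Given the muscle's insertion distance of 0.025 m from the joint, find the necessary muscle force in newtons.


F_muscle = W * d_load / d_muscle
F_muscle = 21 * 0.42 / 0.025
Numerator = 8.8200
F_muscle = 352.8000


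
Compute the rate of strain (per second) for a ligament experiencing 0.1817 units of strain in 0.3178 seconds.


strain_rate = delta_strain / delta_t
strain_rate = 0.1817 / 0.3178
strain_rate = 0.5717


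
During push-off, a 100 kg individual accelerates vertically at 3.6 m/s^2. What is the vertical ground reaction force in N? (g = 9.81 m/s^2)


GRF = m * (g + a)
GRF = 100 * (9.81 + 3.6)
GRF = 100 * 13.4100
GRF = 1341.0000


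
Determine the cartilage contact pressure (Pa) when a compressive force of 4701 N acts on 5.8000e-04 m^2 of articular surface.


P = F / A
P = 4701 / 5.8000e-04
P = 8.1052e+06


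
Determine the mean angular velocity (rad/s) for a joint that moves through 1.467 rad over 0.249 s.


omega = delta_theta / delta_t
omega = 1.467 / 0.249
omega = 5.8916


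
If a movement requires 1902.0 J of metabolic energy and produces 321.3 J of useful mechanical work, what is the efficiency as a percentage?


eta = (W_mech / E_meta) * 100
eta = (321.3 / 1902.0) * 100
ratio = 0.1689
eta = 16.8927


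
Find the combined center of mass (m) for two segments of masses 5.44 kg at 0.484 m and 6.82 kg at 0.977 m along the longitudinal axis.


COM = (m1*x1 + m2*x2) / (m1 + m2)
COM = (5.44*0.484 + 6.82*0.977) / (5.44 + 6.82)
Numerator = 9.2961
Denominator = 12.2600
COM = 0.7582


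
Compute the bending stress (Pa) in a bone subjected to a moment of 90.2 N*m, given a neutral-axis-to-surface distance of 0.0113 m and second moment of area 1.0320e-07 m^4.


sigma = M * c / I
sigma = 90.2 * 0.0113 / 1.0320e-07
M * c = 1.0193
sigma = 9.8766e+06


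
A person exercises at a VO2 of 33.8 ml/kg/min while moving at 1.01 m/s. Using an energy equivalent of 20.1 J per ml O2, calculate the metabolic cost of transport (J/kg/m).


Power per kg = VO2 * 20.1 / 60
Power per kg = 33.8 * 20.1 / 60 = 11.3230 W/kg
Cost = power_per_kg / speed
Cost = 11.3230 / 1.01
Cost = 11.2109


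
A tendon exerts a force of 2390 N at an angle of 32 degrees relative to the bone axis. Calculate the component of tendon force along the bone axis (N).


F_eff = F_tendon * cos(theta)
theta = 32 deg = 0.5585 rad
cos(theta) = 0.8480
F_eff = 2390 * 0.8480
F_eff = 2026.8349


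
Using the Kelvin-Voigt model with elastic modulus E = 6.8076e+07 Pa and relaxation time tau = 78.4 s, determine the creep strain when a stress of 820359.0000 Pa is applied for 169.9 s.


epsilon(t) = (sigma/E) * (1 - exp(-t/tau))
sigma/E = 820359.0000 / 6.8076e+07 = 0.0121
exp(-t/tau) = exp(-169.9 / 78.4) = 0.1145
epsilon = 0.0121 * (1 - 0.1145)
epsilon = 0.0107


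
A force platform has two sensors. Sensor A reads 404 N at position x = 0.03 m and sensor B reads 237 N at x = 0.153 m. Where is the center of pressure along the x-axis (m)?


COP_x = (F1*x1 + F2*x2) / (F1 + F2)
COP_x = (404*0.03 + 237*0.153) / (404 + 237)
Numerator = 48.3810
Denominator = 641
COP_x = 0.0755


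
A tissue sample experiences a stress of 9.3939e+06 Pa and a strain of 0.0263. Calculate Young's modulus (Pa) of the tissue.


E = stress / strain
E = 9.3939e+06 / 0.0263
E = 3.5718e+08


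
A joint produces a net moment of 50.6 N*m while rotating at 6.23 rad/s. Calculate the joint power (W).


P = M * omega
P = 50.6 * 6.23
P = 315.2380


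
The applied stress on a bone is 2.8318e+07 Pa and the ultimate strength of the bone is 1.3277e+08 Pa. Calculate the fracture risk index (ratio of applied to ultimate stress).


FRI = applied / ultimate
FRI = 2.8318e+07 / 1.3277e+08
FRI = 0.2133


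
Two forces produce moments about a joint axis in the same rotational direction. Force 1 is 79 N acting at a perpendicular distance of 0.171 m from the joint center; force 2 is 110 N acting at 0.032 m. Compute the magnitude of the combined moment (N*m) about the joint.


M = F1 * d1 + F2 * d2
M = 79 * 0.171 + 110 * 0.032
M = 13.5090 + 3.5200
M = 17.0290


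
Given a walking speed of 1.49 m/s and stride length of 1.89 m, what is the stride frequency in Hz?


f = v / stride_length
f = 1.49 / 1.89
f = 0.7884


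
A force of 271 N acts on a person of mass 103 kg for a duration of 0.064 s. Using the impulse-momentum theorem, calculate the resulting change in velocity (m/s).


J = F * dt = 271 * 0.064 = 17.3440 N*s
delta_v = J / m
delta_v = 17.3440 / 103
delta_v = 0.1684


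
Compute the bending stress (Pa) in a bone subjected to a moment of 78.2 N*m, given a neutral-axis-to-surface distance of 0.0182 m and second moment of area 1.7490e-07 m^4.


sigma = M * c / I
sigma = 78.2 * 0.0182 / 1.7490e-07
M * c = 1.4232
sigma = 8.1374e+06


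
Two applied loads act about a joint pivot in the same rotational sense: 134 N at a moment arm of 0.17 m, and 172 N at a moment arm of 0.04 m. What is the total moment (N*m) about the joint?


M = F1 * d1 + F2 * d2
M = 134 * 0.17 + 172 * 0.04
M = 22.7800 + 6.8800
M = 29.6600


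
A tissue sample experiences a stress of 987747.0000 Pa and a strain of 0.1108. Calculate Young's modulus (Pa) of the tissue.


E = stress / strain
E = 987747.0000 / 0.1108
E = 8.9147e+06


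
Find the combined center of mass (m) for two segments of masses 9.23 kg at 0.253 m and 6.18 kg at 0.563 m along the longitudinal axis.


COM = (m1*x1 + m2*x2) / (m1 + m2)
COM = (9.23*0.253 + 6.18*0.563) / (9.23 + 6.18)
Numerator = 5.8145
Denominator = 15.4100
COM = 0.3773


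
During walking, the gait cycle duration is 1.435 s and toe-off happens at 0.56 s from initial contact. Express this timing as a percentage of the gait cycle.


pct = (event_time / cycle_time) * 100
pct = (0.56 / 1.435) * 100
ratio = 0.3902
pct = 39.0244


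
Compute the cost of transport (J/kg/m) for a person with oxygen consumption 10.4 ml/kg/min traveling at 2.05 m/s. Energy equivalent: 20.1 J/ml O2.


Power per kg = VO2 * 20.1 / 60
Power per kg = 10.4 * 20.1 / 60 = 3.4840 W/kg
Cost = power_per_kg / speed
Cost = 3.4840 / 2.05
Cost = 1.6995


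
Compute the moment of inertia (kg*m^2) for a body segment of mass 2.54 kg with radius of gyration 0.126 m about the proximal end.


I = m * k^2
I = 2.54 * 0.126^2
k^2 = 0.0159
I = 0.0403


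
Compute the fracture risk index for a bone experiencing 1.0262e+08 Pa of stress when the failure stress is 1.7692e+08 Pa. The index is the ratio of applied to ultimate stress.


FRI = applied / ultimate
FRI = 1.0262e+08 / 1.7692e+08
FRI = 0.5800


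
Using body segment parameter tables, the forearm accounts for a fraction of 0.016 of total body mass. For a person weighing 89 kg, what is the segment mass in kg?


m_segment = body_mass * fraction
m_segment = 89 * 0.016
m_segment = 1.4240


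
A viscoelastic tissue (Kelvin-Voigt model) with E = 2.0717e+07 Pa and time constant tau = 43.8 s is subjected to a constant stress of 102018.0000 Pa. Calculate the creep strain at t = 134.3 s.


epsilon(t) = (sigma/E) * (1 - exp(-t/tau))
sigma/E = 102018.0000 / 2.0717e+07 = 0.0049
exp(-t/tau) = exp(-134.3 / 43.8) = 0.0466
epsilon = 0.0049 * (1 - 0.0466)
epsilon = 0.0047


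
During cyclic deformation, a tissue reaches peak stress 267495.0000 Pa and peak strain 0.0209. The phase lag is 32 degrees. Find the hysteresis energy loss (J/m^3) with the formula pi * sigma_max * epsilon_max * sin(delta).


E_loss = pi * sigma_max * epsilon_max * sin(delta)
delta = 32 deg = 0.5585 rad
sin(delta) = 0.5299
E_loss = pi * 267495.0000 * 0.0209 * 0.5299
E_loss = 9307.2533


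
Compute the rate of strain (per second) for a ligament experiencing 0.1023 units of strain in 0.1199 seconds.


strain_rate = delta_strain / delta_t
strain_rate = 0.1023 / 0.1199
strain_rate = 0.8532


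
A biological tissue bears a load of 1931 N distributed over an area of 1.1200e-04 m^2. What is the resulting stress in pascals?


stress = F / A
stress = 1931 / 1.1200e-04
stress = 1.7241e+07


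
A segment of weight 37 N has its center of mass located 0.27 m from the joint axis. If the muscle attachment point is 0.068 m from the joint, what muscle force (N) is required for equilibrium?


F_muscle = W * d_load / d_muscle
F_muscle = 37 * 0.27 / 0.068
Numerator = 9.9900
F_muscle = 146.9118
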